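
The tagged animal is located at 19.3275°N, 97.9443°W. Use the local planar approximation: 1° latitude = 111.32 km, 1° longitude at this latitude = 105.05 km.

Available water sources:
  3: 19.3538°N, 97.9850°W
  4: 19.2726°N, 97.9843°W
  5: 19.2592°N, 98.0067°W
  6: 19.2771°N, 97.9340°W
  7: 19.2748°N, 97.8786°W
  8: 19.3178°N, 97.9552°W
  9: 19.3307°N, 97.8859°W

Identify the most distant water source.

Distances from 19.3275°N, 97.9443°W:
3: 5.1819 km
4: 7.4167 km
5: 10.0388 km
6: 5.7139 km
7: 9.0582 km
8: 1.5739 km
9: 6.1453 km
Maximum: 5 at 10.0388 km.

5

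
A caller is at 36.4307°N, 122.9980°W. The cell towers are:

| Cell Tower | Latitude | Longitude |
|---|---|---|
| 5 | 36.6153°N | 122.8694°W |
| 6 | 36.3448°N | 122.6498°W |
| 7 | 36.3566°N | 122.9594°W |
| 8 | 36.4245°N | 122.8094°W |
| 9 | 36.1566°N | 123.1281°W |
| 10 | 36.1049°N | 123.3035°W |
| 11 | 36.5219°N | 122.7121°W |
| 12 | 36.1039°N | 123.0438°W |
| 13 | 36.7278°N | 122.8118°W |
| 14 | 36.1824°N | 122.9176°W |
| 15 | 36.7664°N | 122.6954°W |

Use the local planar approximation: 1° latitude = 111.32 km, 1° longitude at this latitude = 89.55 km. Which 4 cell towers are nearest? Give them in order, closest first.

7, 8, 5, 11

Distances from 36.4307°N, 122.9980°W:
5: 23.5565 km
6: 32.6146 km
7: 8.9438 km
8: 16.9032 km
9: 32.6614 km
10: 45.4291 km
11: 27.5418 km
12: 36.6098 km
13: 37.0387 km
14: 28.5631 km
15: 46.1608 km
Sorted: 7 (8.9438 km) < 8 (16.9032 km) < 5 (23.5565 km) < 11 (27.5418 km) < 14 (28.5631 km) < 6 (32.6146 km) < …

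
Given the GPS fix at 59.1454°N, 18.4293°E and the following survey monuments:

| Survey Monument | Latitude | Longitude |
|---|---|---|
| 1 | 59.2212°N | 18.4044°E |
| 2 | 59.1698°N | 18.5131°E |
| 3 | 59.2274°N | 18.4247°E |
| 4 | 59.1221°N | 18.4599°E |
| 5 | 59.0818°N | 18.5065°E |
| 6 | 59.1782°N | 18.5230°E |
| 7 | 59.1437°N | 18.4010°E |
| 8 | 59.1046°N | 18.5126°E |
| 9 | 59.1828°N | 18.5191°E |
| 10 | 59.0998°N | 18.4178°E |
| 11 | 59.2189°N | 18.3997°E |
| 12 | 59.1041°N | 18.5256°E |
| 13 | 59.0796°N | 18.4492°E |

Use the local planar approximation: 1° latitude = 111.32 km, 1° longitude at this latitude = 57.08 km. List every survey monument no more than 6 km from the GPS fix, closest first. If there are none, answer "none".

7, 4, 10, 2

Distances from 59.1454°N, 18.4293°E:
1: √((0.0758·111.32)² + (-0.0249·57.08)²) = √(71.200789 + 2.020071) = 8.5569 km
2: √((0.0244·111.32)² + (0.0838·57.08)²) = √(7.377786 + 22.879997) = 5.5007 km
3: √((0.0820·111.32)² + (-0.0046·57.08)²) = √(83.324765 + 0.068942) = 9.1320 km
4: √((-0.0233·111.32)² + (0.0306·57.08)²) = √(6.727570 + 3.050779) = 3.1270 km
5: √((-0.0636·111.32)² + (0.0772·57.08)²) = √(50.125720 + 19.417912) = 8.3393 km
6: √((0.0328·111.32)² + (0.0937·57.08)²) = √(13.331962 + 28.605340) = 6.4759 km
7: √((-0.0017·111.32)² + (-0.0283·57.08)²) = √(0.035813 + 2.609401) = 1.6264 km
8: √((-0.0408·111.32)² + (0.0833·57.08)²) = √(20.628456 + 22.607781) = 6.5754 km
9: √((0.0374·111.32)² + (0.0898·57.08)²) = √(17.333633 + 26.273662) = 6.6036 km
10: √((-0.0456·111.32)² + (-0.0115·57.08)²) = √(25.767725 + 0.430887) = 5.1185 km
11: √((0.0735·111.32)² + (-0.0296·57.08)²) = √(66.945451 + 2.854640) = 8.3546 km
12: √((-0.0413·111.32)² + (0.0963·57.08)²) = √(21.137153 + 30.214854) = 7.1660 km
13: √((-0.0658·111.32)² + (0.0199·57.08)²) = √(53.653515 + 1.290251) = 7.4124 km
Threshold 6 km: 7 (1.6264 km), 4 (3.1270 km), 10 (5.1185 km), 2 (5.5007 km) are within range.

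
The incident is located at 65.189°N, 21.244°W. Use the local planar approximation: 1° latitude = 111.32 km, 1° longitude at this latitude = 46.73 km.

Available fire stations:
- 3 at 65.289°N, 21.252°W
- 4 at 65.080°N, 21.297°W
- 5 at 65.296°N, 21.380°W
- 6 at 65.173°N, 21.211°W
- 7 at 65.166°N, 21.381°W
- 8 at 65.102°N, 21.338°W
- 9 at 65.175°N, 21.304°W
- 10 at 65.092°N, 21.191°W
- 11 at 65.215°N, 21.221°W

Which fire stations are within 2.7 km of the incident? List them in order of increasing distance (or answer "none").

6

Distances from 65.189°N, 21.244°W:
3: √((0.100·111.32)² + (-0.008·46.73)²) = √(123.92142 + 0.13976) = 11.138 km
4: √((-0.109·111.32)² + (-0.053·46.73)²) = √(147.23104 + 6.13399) = 12.384 km
5: √((0.107·111.32)² + (-0.136·46.73)²) = √(141.87764 + 40.38958) = 13.501 km
6: √((-0.016·111.32)² + (0.033·46.73)²) = √(3.17239 + 2.37804) = 2.356 km
7: √((-0.023·111.32)² + (-0.137·46.73)²) = √(6.55544 + 40.98573) = 6.895 km
8: √((-0.087·111.32)² + (-0.094·46.73)²) = √(93.79613 + 19.29511) = 10.634 km
9: √((-0.014·111.32)² + (-0.060·46.73)²) = √(2.42886 + 7.86129) = 3.208 km
10: √((-0.097·111.32)² + (0.053·46.73)²) = √(116.59767 + 6.13399) = 11.078 km
11: √((0.026·111.32)² + (0.023·46.73)²) = √(8.37709 + 1.15517) = 3.087 km
Threshold 2.7 km: 6 (2.356 km) is within range.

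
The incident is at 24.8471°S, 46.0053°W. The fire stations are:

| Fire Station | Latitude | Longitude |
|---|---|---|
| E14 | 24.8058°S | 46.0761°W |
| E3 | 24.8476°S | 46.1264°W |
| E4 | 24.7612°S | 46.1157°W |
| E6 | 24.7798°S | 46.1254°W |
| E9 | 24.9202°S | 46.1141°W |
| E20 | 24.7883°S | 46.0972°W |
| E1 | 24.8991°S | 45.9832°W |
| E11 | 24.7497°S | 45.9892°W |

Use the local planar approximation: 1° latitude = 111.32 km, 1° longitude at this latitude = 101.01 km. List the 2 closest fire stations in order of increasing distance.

Distances from 24.8471°S, 46.0053°W:
E14: 8.5018 km
E3: 12.2324 km
E4: 14.6900 km
E6: 14.2582 km
E9: 13.6747 km
E20: 11.3585 km
E1: 6.2042 km
E11: 10.9638 km
Sorted: E1 (6.2042 km) < E14 (8.5018 km) < E11 (10.9638 km) < E20 (11.3585 km) < …

E1, E14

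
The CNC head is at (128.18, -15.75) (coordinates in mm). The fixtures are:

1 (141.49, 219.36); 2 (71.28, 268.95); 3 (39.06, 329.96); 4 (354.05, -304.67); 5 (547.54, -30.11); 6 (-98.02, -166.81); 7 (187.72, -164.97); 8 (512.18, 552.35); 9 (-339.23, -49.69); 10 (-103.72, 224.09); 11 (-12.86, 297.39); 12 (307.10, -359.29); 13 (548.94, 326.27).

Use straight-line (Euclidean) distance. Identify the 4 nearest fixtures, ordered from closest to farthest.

Distances from (128.18, -15.75):
1: √((13.31)² + (235.11)²) = √(177.1561 + 55276.7121) = 235.49 mm
2: √((-56.90)² + (284.70)²) = √(3237.6100 + 81054.0900) = 290.33 mm
3: √((-89.12)² + (345.71)²) = √(7942.3744 + 119515.4041) = 357.01 mm
4: √((225.87)² + (-288.92)²) = √(51017.2569 + 83474.7664) = 366.73 mm
5: √((419.36)² + (-14.36)²) = √(175862.8096 + 206.2096) = 419.61 mm
6: √((-226.20)² + (-151.06)²) = √(51166.4400 + 22819.1236) = 272.00 mm
7: √((59.54)² + (-149.22)²) = √(3545.0116 + 22266.6084) = 160.66 mm
8: √((384.00)² + (568.10)²) = √(147456.0000 + 322737.6100) = 685.71 mm
9: √((-467.41)² + (-33.94)²) = √(218472.1081 + 1151.9236) = 468.64 mm
10: √((-231.90)² + (239.84)²) = √(53777.6100 + 57523.2256) = 333.62 mm
11: √((-141.04)² + (313.14)²) = √(19892.2816 + 98056.6596) = 343.44 mm
12: √((178.92)² + (-343.54)²) = √(32012.3664 + 118019.7316) = 387.34 mm
13: √((420.76)² + (342.02)²) = √(177038.9776 + 116977.6804) = 542.23 mm
Sorted: 7 (160.66 mm) < 1 (235.49 mm) < 6 (272.00 mm) < 2 (290.33 mm) < 10 (333.62 mm) < 11 (343.44 mm) < …

7, 1, 6, 2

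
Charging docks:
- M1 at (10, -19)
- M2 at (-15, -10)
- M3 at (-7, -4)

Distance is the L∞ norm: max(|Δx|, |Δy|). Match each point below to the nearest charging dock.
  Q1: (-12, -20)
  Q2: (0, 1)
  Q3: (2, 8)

Q1 at (-12, -20):
  M1: max(|22|, |1|) = 22
  M2: max(|-3|, |10|) = 10
  M3: max(|5|, |16|) = 16
  → nearest: M2 (10)
Q2 at (0, 1):
  M1: max(|10|, |-20|) = 20
  M2: max(|-15|, |-11|) = 15
  M3: max(|-7|, |-5|) = 7
  → nearest: M3 (7)
Q3 at (2, 8):
  M1: max(|8|, |-27|) = 27
  M2: max(|-17|, |-18|) = 18
  M3: max(|-9|, |-12|) = 12
  → nearest: M3 (12)

Q1→M2; Q2→M3; Q3→M3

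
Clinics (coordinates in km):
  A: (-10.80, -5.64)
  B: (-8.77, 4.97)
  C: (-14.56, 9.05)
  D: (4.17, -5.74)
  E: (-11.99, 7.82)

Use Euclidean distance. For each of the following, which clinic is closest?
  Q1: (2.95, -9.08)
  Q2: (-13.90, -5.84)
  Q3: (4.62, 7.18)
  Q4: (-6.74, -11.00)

Q1→D; Q2→A; Q3→D; Q4→A

Q1 at (2.95, -9.08):
  A: 14.17 km
  B: 18.30 km
  C: 25.21 km
  D: 3.56 km
  E: 22.56 km
  → nearest: D (3.56 km)
Q2 at (-13.90, -5.84):
  A: 3.11 km
  B: 11.97 km
  C: 14.90 km
  D: 18.07 km
  E: 13.79 km
  → nearest: A (3.11 km)
Q3 at (4.62, 7.18):
  A: 20.05 km
  B: 13.57 km
  C: 19.27 km
  D: 12.93 km
  E: 16.62 km
  → nearest: D (12.93 km)
Q4 at (-6.74, -11.00):
  A: 6.72 km
  B: 16.10 km
  C: 21.52 km
  D: 12.11 km
  E: 19.54 km
  → nearest: A (6.72 km)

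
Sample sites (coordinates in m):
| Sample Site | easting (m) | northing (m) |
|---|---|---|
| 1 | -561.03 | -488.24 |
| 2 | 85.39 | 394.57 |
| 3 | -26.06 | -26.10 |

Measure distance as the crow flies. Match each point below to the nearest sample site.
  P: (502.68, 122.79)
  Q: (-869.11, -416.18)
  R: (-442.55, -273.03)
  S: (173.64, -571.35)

P at (502.68, 122.79):
  1: √((-1063.71)² + (-611.03)²) = √(1131478.9641 + 373357.6609) = 1226.72 m
  2: √((-417.29)² + (271.78)²) = √(174130.9441 + 73864.3684) = 497.99 m
  3: √((-528.74)² + (-148.89)²) = √(279565.9876 + 22168.2321) = 549.30 m
  → nearest: 2 (497.99 m)
Q at (-869.11, -416.18):
  1: √((308.08)² + (-72.06)²) = √(94913.2864 + 5192.6436) = 316.40 m
  2: √((954.50)² + (810.75)²) = √(911070.2500 + 657315.5625) = 1252.35 m
  3: √((843.05)² + (390.08)²) = √(710733.3025 + 152162.4064) = 928.92 m
  → nearest: 1 (316.40 m)
R at (-442.55, -273.03):
  1: √((-118.48)² + (-215.21)²) = √(14037.5104 + 46315.3441) = 245.67 m
  2: √((527.94)² + (667.60)²) = √(278720.6436 + 445689.7600) = 851.12 m
  3: √((416.49)² + (246.93)²) = √(173463.9201 + 60974.4249) = 484.19 m
  → nearest: 1 (245.67 m)
S at (173.64, -571.35):
  1: √((-734.67)² + (83.11)²) = √(539740.0089 + 6907.2721) = 739.36 m
  2: √((-88.25)² + (965.92)²) = √(7788.0625 + 933001.4464) = 969.94 m
  3: √((-199.70)² + (545.25)²) = √(39880.0900 + 297297.5625) = 580.67 m
  → nearest: 3 (580.67 m)

P→2; Q→1; R→1; S→3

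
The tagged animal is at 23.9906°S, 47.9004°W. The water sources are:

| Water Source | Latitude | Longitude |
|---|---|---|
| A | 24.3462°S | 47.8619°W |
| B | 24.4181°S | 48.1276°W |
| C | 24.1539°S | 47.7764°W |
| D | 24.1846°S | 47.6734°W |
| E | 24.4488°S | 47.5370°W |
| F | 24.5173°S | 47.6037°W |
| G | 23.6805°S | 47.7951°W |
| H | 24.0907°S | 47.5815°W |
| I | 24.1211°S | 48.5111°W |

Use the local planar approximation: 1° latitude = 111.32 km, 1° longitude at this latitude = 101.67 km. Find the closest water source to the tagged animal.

C

Distances from 23.9906°S, 47.9004°W:
A: √((-0.3556·111.32)² + (0.0385·101.67)²) = √(1567.003260 + 15.321705) = 39.7784 km
B: √((-0.4275·111.32)² + (-0.2272·101.67)²) = √(2264.741474 + 533.583389) = 52.8992 km
C: √((-0.1633·111.32)² + (0.1240·101.67)²) = √(330.459898 + 158.938466) = 22.1223 km
D: √((-0.1940·111.32)² + (0.2270·101.67)²) = √(466.390671 + 532.644395) = 31.6075 km
E: √((-0.4582·111.32)² + (0.3634·101.67)²) = √(2601.696095 + 1365.071794) = 62.9823 km
F: √((-0.5267·111.32)² + (0.2967·101.67)²) = √(3437.740036 + 909.956727) = 65.9371 km
G: √((0.3101·111.32)² + (0.1053·101.67)²) = √(1191.653321 + 114.615246) = 36.1423 km
H: √((-0.1001·111.32)² + (0.3189·101.67)²) = √(124.169391 + 1051.222591) = 34.2840 km
I: √((-0.1305·111.32)² + (-0.6107·101.67)²) = √(211.041283 + 3855.151832) = 63.7667 km
Minimum: C at 22.1223 km.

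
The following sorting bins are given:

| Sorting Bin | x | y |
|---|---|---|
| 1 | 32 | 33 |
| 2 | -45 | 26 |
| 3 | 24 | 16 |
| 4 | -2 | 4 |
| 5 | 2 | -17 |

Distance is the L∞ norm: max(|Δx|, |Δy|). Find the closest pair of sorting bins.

1 and 3

Pairwise distances:
1–2: 77
1–3: 17
1–4: 34
1–5: 50
2–3: 69
2–4: 43
2–5: 47
3–4: 26
3–5: 33
4–5: 21
Closest pair: 1–3 at 17.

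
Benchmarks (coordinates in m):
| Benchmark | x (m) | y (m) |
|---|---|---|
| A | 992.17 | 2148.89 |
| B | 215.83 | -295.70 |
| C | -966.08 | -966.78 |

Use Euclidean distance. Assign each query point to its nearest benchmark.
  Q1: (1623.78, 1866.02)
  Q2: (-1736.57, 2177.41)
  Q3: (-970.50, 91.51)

Q1→A; Q2→A; Q3→C

Q1 at (1623.78, 1866.02):
  A: 692.06 m
  B: 2579.80 m
  C: 3838.25 m
  → nearest: A (692.06 m)
Q2 at (-1736.57, 2177.41):
  A: 2728.89 m
  B: 3150.89 m
  C: 3237.22 m
  → nearest: A (2728.89 m)
Q3 at (-970.50, 91.51):
  A: 2843.39 m
  B: 1247.92 m
  C: 1058.30 m
  → nearest: C (1058.30 m)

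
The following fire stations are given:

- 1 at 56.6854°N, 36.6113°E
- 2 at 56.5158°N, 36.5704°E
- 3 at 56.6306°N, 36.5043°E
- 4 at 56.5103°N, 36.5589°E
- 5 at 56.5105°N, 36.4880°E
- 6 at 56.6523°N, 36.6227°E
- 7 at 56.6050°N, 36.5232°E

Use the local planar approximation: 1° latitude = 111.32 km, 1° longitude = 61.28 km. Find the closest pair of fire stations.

Pairwise distances:
1–2: 19.0455 km
1–3: 8.9559 km
1–4: 19.7549 km
1–5: 20.8846 km
1–6: 3.7503 km
1–7: 10.4523 km
2–3: 13.4061 km
2–4: 0.9335 km
2–5: 5.0838 km
2–6: 15.5295 km
2–7: 10.3424 km
3–4: 13.8034 km
3–5: 13.4068 km
3–6: 7.6471 km
3–7: 3.0762 km
4–5: 4.3448 km
4–6: 16.2838 km
4–7: 10.7666 km
5–6: 17.8131 km
5–7: 10.7386 km
6–7: 8.0562 km
Closest pair: 2–4 at 0.9335 km.

2 and 4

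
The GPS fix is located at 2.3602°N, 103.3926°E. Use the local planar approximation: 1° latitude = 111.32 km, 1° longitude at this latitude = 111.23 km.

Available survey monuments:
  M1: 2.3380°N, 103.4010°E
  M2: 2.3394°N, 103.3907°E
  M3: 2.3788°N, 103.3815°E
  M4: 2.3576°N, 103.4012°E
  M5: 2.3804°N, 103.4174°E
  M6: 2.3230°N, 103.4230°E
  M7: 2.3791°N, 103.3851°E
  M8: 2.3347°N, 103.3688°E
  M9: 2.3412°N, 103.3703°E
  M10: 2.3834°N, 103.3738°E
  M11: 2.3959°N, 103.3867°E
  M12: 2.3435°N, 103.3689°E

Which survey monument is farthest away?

Distances from 2.3602°N, 103.3926°E:
M1: √((-0.0222·111.32)² + (0.0084·111.23)²) = √(6.107343 + 0.872976) = 2.6420 km
M2: √((-0.0208·111.32)² + (-0.0019·111.23)²) = √(5.361336 + 0.044663) = 2.3251 km
M3: √((0.0186·111.32)² + (-0.0111·111.23)²) = √(4.287186 + 1.524368) = 2.4107 km
M4: √((-0.0026·111.32)² + (0.0086·111.23)²) = √(0.083771 + 0.915041) = 0.9994 km
M5: √((0.0202·111.32)² + (0.0248·111.23)²) = √(5.056490 + 7.609344) = 3.5589 km
M6: √((-0.0372·111.32)² + (0.0304·111.23)²) = √(17.148742 + 11.433812) = 5.3463 km
M7: √((0.0189·111.32)² + (-0.0075·111.23)²) = √(4.426597 + 0.695931) = 2.2633 km
M8: √((-0.0255·111.32)² + (-0.0238·111.23)²) = √(8.057991 + 7.008060) = 3.8815 km
M9: √((-0.0190·111.32)² + (-0.0223·111.23)²) = √(4.473563 + 6.152528) = 3.2598 km
M10: √((0.0232·111.32)² + (-0.0188·111.23)²) = √(6.669947 + 4.372800) = 3.3231 km
M11: √((0.0357·111.32)² + (-0.0059·111.23)²) = √(15.793662 + 0.430673) = 4.0279 km
M12: √((-0.0167·111.32)² + (-0.0237·111.23)²) = √(3.456045 + 6.949292) = 3.2257 km
Maximum: M6 at 5.3463 km.

M6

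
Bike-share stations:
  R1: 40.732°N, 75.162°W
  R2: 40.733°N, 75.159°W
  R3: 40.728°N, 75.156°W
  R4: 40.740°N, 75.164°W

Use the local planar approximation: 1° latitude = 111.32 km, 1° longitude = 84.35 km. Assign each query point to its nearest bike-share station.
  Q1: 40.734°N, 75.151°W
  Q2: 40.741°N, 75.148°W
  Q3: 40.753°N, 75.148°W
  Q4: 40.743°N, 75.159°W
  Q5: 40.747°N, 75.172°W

Q1 at 40.734°N, 75.151°W:
  R1: 0.954 km
  R2: 0.684 km
  R3: 0.790 km
  R4: 1.284 km
  → nearest: R2 (0.684 km)
Q2 at 40.741°N, 75.148°W:
  R1: 1.549 km
  R2: 1.286 km
  R3: 1.597 km
  R4: 1.354 km
  → nearest: R2 (1.286 km)
Q3 at 40.753°N, 75.148°W:
  R1: 2.619 km
  R2: 2.412 km
  R3: 2.864 km
  R4: 1.979 km
  → nearest: R4 (1.979 km)
Q4 at 40.743°N, 75.159°W:
  R1: 1.250 km
  R2: 1.113 km
  R3: 1.689 km
  R4: 0.538 km
  → nearest: R4 (0.538 km)
Q5 at 40.747°N, 75.172°W:
  R1: 1.871 km
  R2: 1.906 km
  R3: 2.509 km
  R4: 1.031 km
  → nearest: R4 (1.031 km)

Q1→R2; Q2→R2; Q3→R4; Q4→R4; Q5→R4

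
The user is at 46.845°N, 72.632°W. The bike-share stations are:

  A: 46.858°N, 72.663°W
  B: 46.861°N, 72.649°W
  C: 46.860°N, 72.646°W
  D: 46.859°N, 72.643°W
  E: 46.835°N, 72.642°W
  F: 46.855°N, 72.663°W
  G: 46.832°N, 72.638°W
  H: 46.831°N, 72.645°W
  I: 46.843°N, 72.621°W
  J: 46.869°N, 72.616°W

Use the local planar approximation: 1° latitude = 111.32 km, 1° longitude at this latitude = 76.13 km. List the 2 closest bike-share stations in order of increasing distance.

I, E

Distances from 46.845°N, 72.632°W:
A: 2.768 km
B: 2.202 km
C: 1.981 km
D: 1.769 km
E: 1.349 km
F: 2.609 km
G: 1.518 km
H: 1.846 km
I: 0.867 km
J: 2.936 km
Sorted: I (0.867 km) < E (1.349 km) < G (1.518 km) < D (1.769 km) < …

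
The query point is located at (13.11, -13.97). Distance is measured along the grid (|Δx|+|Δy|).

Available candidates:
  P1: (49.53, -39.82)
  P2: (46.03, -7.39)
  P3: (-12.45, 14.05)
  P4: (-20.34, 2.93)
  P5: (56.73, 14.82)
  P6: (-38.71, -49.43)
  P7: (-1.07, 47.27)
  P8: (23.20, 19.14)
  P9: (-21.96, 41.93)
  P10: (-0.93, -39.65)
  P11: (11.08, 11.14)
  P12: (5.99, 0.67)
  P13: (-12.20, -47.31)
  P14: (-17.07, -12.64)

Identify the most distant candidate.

P9

Distances from (13.11, -13.97):
P1: |36.42| + |-25.85| = 36.42 + 25.85 = 62.27
P2: |32.92| + |6.58| = 32.92 + 6.58 = 39.50
P3: |-25.56| + |28.02| = 25.56 + 28.02 = 53.58
P4: |-33.45| + |16.90| = 33.45 + 16.90 = 50.35
P5: |43.62| + |28.79| = 43.62 + 28.79 = 72.41
P6: |-51.82| + |-35.46| = 51.82 + 35.46 = 87.28
P7: |-14.18| + |61.24| = 14.18 + 61.24 = 75.42
P8: |10.09| + |33.11| = 10.09 + 33.11 = 43.20
P9: |-35.07| + |55.90| = 35.07 + 55.90 = 90.97
P10: |-14.04| + |-25.68| = 14.04 + 25.68 = 39.72
P11: |-2.03| + |25.11| = 2.03 + 25.11 = 27.14
P12: |-7.12| + |14.64| = 7.12 + 14.64 = 21.76
P13: |-25.31| + |-33.34| = 25.31 + 33.34 = 58.65
P14: |-30.18| + |1.33| = 30.18 + 1.33 = 31.51
Maximum: P9 at 90.97.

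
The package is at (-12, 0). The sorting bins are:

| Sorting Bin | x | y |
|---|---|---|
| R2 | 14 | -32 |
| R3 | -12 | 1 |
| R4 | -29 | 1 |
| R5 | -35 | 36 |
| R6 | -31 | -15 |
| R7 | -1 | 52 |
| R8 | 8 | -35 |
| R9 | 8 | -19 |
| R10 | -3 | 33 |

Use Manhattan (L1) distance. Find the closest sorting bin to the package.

Distances from (-12, 0):
R2: |26| + |-32| = 26 + 32 = 58
R3: |0| + |1| = 0 + 1 = 1
R4: |-17| + |1| = 17 + 1 = 18
R5: |-23| + |36| = 23 + 36 = 59
R6: |-19| + |-15| = 19 + 15 = 34
R7: |11| + |52| = 11 + 52 = 63
R8: |20| + |-35| = 20 + 35 = 55
R9: |20| + |-19| = 20 + 19 = 39
R10: |9| + |33| = 9 + 33 = 42
Minimum: R3 at 1.

R3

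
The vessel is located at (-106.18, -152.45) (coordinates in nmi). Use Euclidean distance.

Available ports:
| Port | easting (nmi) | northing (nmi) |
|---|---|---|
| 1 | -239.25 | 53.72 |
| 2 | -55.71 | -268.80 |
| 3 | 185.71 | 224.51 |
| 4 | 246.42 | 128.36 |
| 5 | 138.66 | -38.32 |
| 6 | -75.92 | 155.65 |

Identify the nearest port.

2

Distances from (-106.18, -152.45):
1: √((-133.07)² + (206.17)²) = √(17707.6249 + 42506.0689) = 245.38 nmi
2: √((50.47)² + (-116.35)²) = √(2547.2209 + 13537.3225) = 126.82 nmi
3: √((291.89)² + (376.96)²) = √(85199.7721 + 142098.8416) = 476.76 nmi
4: √((352.60)² + (280.81)²) = √(124326.7600 + 78854.2561) = 450.76 nmi
5: √((244.84)² + (114.13)²) = √(59946.6256 + 13025.6569) = 270.13 nmi
6: √((30.26)² + (308.10)²) = √(915.6676 + 94925.6100) = 309.58 nmi
Minimum: 2 at 126.82 nmi.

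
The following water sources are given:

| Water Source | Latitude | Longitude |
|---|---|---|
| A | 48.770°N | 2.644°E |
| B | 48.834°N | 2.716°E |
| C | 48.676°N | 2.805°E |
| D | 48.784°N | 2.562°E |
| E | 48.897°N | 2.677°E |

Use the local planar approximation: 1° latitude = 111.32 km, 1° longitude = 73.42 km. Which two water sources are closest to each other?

A and D

Pairwise distances:
A–B: 8.871 km
A–C: 15.787 km
A–D: 6.219 km
A–E: 14.344 km
B–C: 18.763 km
B–D: 12.602 km
B–E: 7.575 km
C–D: 21.514 km
C–E: 26.336 km
D–E: 15.150 km
Closest pair: A–D at 6.219 km.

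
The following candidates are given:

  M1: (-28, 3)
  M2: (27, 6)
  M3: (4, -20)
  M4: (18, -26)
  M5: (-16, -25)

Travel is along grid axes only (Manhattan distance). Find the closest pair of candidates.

Pairwise distances:
M1–M2: |55| + |3| = 55 + 3 = 58
M1–M3: |32| + |-23| = 32 + 23 = 55
M1–M4: |46| + |-29| = 46 + 29 = 75
M1–M5: |12| + |-28| = 12 + 28 = 40
M2–M3: |-23| + |-26| = 23 + 26 = 49
M2–M4: |-9| + |-32| = 9 + 32 = 41
M2–M5: |-43| + |-31| = 43 + 31 = 74
M3–M4: |14| + |-6| = 14 + 6 = 20
M3–M5: |-20| + |-5| = 20 + 5 = 25
M4–M5: |-34| + |1| = 34 + 1 = 35
Closest pair: M3–M4 at 20.

M3 and M4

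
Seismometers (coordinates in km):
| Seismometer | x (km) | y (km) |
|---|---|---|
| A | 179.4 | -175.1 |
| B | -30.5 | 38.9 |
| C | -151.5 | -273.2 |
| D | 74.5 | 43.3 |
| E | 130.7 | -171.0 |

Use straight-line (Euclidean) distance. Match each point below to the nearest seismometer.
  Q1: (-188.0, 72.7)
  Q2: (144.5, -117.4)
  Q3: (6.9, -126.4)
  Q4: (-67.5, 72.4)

Q1→B; Q2→E; Q3→E; Q4→B

Q1 at (-188.0, 72.7):
  A: √((367.4)² + (-247.8)²) = √(134982.760 + 61404.840) = 443.2 km
  B: √((157.5)² + (-33.8)²) = √(24806.250 + 1142.440) = 161.1 km
  C: √((36.5)² + (-345.9)²) = √(1332.250 + 119646.810) = 347.8 km
  D: √((262.5)² + (-29.4)²) = √(68906.250 + 864.360) = 264.1 km
  E: √((318.7)² + (-243.7)²) = √(101569.690 + 59389.690) = 401.2 km
  → nearest: B (161.1 km)
Q2 at (144.5, -117.4):
  A: √((34.9)² + (-57.7)²) = √(1218.010 + 3329.290) = 67.4 km
  B: √((-175.0)² + (156.3)²) = √(30625.000 + 24429.690) = 234.6 km
  C: √((-296.0)² + (-155.8)²) = √(87616.000 + 24273.640) = 334.5 km
  D: √((-70.0)² + (160.7)²) = √(4900.000 + 25824.490) = 175.3 km
  E: √((-13.8)² + (-53.6)²) = √(190.440 + 2872.960) = 55.3 km
  → nearest: E (55.3 km)
Q3 at (6.9, -126.4):
  A: √((172.5)² + (-48.7)²) = √(29756.250 + 2371.690) = 179.2 km
  B: √((-37.4)² + (165.3)²) = √(1398.760 + 27324.090) = 169.5 km
  C: √((-158.4)² + (-146.8)²) = √(25090.560 + 21550.240) = 216.0 km
  D: √((67.6)² + (169.7)²) = √(4569.760 + 28798.090) = 182.7 km
  E: √((123.8)² + (-44.6)²) = √(15326.440 + 1989.160) = 131.6 km
  → nearest: E (131.6 km)
Q4 at (-67.5, 72.4):
  A: √((246.9)² + (-247.5)²) = √(60959.610 + 61256.250) = 349.6 km
  B: √((37.0)² + (-33.5)²) = √(1369.000 + 1122.250) = 49.9 km
  C: √((-84.0)² + (-345.6)²) = √(7056.000 + 119439.360) = 355.7 km
  D: √((142.0)² + (-29.1)²) = √(20164.000 + 846.810) = 145.0 km
  E: √((198.2)² + (-243.4)²) = √(39283.240 + 59243.560) = 313.9 km
  → nearest: B (49.9 km)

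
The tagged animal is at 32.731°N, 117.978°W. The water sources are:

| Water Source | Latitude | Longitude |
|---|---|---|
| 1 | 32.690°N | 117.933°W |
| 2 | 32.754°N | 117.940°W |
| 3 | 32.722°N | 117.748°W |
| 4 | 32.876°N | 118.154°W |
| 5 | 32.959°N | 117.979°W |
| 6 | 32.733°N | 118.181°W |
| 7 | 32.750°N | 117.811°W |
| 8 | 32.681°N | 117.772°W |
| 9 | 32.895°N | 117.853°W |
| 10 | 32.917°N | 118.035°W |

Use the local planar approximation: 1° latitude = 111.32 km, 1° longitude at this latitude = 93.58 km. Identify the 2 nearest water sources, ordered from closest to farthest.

2, 1

Distances from 32.731°N, 117.978°W:
1: √((-0.041·111.32)² + (0.045·93.58)²) = √(20.83119 + 17.73336) = 6.210 km
2: √((0.023·111.32)² + (0.038·93.58)²) = √(6.55544 + 12.64542) = 4.382 km
3: √((-0.009·111.32)² + (0.230·93.58)²) = √(1.00376 + 463.25675) = 21.547 km
4: √((0.145·111.32)² + (-0.176·93.58)²) = √(260.54479 + 271.26354) = 23.061 km
5: √((0.228·111.32)² + (-0.001·93.58)²) = √(644.19313 + 0.00876) = 25.381 km
6: √((0.002·111.32)² + (-0.203·93.58)²) = √(0.04957 + 360.87613) = 18.998 km
7: √((0.019·111.32)² + (0.167·93.58)²) = √(4.47356 + 244.23001) = 15.770 km
8: √((-0.050·111.32)² + (0.206·93.58)²) = √(30.98036 + 371.62124) = 20.065 km
9: √((0.164·111.32)² + (0.125·93.58)²) = √(333.29906 + 136.83151) = 21.682 km
10: √((0.186·111.32)² + (-0.057·93.58)²) = √(428.71856 + 28.45220) = 21.382 km
Sorted: 2 (4.382 km) < 1 (6.210 km) < 7 (15.770 km) < 6 (18.998 km) < …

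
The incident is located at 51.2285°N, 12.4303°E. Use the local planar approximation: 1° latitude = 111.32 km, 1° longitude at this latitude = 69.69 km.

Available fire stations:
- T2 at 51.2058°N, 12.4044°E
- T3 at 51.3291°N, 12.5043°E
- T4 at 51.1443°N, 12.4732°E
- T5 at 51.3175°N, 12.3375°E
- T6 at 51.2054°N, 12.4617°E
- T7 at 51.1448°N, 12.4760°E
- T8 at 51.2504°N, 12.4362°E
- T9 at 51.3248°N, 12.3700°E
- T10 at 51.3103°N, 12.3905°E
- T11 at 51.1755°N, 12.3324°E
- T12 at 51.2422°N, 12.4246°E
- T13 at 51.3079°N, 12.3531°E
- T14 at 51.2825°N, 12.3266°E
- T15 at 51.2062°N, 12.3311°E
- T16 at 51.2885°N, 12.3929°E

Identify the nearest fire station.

T12

Distances from 51.2285°N, 12.4303°E:
T2: √((-0.0227·111.32)² + (-0.0259·69.69)²) = √(6.385547 + 3.257920) = 3.1054 km
T3: √((0.1006·111.32)² + (0.0740·69.69)²) = √(125.412942 + 26.595268) = 12.3292 km
T4: √((-0.0842·111.32)² + (0.0429·69.69)²) = √(87.855828 + 8.938312) = 9.8384 km
T5: √((0.0890·111.32)² + (-0.0928·69.69)²) = √(98.158160 + 41.825090) = 11.8315 km
T6: √((-0.0231·111.32)² + (0.0314·69.69)²) = √(6.612571 + 4.788508) = 3.3765 km
T7: √((-0.0837·111.32)² + (0.0457·69.69)²) = √(86.815508 + 10.143161) = 9.8468 km
T8: √((0.0219·111.32)² + (0.0059·69.69)²) = √(5.943395 + 0.169062) = 2.4723 km
T9: √((0.0963·111.32)² + (-0.0603·69.69)²) = √(114.920887 + 17.659384) = 11.5144 km
T10: √((0.0818·111.32)² + (-0.0398·69.69)²) = √(82.918799 + 7.693201) = 9.5190 km
T11: √((-0.0530·111.32)² + (-0.0979·69.69)²) = √(34.809528 + 46.548567) = 9.0199 km
T12: √((0.0137·111.32)² + (-0.0057·69.69)²) = √(2.325881 + 0.157794) = 1.5760 km
T13: √((0.0794·111.32)² + (-0.0772·69.69)²) = √(78.124527 + 28.945132) = 10.3474 km
T14: √((0.0540·111.32)² + (-0.1037·69.69)²) = √(36.135487 + 52.227404) = 9.4002 km
T15: √((-0.0223·111.32)² + (-0.0992·69.69)²) = √(6.162488 + 47.792998) = 7.3454 km
T16: √((0.0600·111.32)² + (-0.0374·69.69)²) = √(44.611713 + 6.793352) = 7.1697 km
Minimum: T12 at 1.5760 km.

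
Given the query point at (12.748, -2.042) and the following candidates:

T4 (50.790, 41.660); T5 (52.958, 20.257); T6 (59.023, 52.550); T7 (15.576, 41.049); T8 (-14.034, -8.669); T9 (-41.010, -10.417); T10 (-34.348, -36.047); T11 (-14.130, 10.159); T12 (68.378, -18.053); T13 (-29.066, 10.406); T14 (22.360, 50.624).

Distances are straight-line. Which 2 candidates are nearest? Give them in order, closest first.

Distances from (12.748, -2.042):
T4: √((38.042)² + (43.702)²) = √(1447.19376 + 1909.86480) = 57.940
T5: √((40.210)² + (22.299)²) = √(1616.84410 + 497.24540) = 45.979
T6: √((46.275)² + (54.592)²) = √(2141.37563 + 2980.28646) = 71.566
T7: √((2.828)² + (43.091)²) = √(7.99758 + 1856.83428) = 43.184
T8: √((-26.782)² + (-6.627)²) = √(717.27552 + 43.91713) = 27.590
T9: √((-53.758)² + (-8.375)²) = √(2889.92256 + 70.14062) = 54.406
T10: √((-47.096)² + (-34.005)²) = √(2218.03322 + 1156.34002) = 58.089
T11: √((-26.878)² + (12.201)²) = √(722.42688 + 148.86440) = 29.518
T12: √((55.630)² + (-16.011)²) = √(3094.69690 + 256.35212) = 57.888
T13: √((-41.814)² + (12.448)²) = √(1748.41060 + 154.95270) = 43.628
T14: √((9.612)² + (52.666)²) = √(92.39054 + 2773.70756) = 53.536
Sorted: T8 (27.590) < T11 (29.518) < T7 (43.184) < T13 (43.628) < …

T8, T11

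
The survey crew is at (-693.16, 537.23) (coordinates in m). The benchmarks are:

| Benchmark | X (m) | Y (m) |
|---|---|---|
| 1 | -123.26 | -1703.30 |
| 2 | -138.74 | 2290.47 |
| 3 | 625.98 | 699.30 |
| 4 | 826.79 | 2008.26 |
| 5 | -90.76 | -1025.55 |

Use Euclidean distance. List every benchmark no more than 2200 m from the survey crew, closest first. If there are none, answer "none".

Distances from (-693.16, 537.23):
1: 2311.87 m
2: 1838.81 m
3: 1329.06 m
4: 2115.23 m
5: 1674.86 m
Threshold 2200 m: 3 (1329.06 m), 5 (1674.86 m), 2 (1838.81 m), 4 (2115.23 m) are within range.

3, 5, 2, 4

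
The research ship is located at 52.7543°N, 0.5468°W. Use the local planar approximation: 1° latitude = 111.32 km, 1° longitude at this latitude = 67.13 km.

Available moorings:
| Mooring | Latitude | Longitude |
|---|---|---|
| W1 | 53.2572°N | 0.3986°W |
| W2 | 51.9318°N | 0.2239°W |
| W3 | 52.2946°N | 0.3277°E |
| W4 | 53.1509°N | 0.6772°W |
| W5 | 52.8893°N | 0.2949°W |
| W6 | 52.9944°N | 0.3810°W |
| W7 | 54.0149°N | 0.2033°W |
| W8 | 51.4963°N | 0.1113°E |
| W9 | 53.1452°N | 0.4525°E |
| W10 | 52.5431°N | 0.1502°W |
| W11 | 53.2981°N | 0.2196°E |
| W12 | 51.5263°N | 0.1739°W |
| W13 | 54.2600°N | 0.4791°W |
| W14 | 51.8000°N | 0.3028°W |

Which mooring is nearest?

W5

Distances from 52.7543°N, 0.5468°W:
W1: 56.8599 km
W2: 94.0916 km
W3: 77.8785 km
W4: 45.0090 km
W5: 22.6229 km
W6: 28.9528 km
W7: 142.2119 km
W8: 146.8437 km
W9: 79.9605 km
W10: 35.5187 km
W11: 79.4451 km
W12: 138.9741 km
W13: 167.6761 km
W14: 107.4880 km
Minimum: W5 at 22.6229 km.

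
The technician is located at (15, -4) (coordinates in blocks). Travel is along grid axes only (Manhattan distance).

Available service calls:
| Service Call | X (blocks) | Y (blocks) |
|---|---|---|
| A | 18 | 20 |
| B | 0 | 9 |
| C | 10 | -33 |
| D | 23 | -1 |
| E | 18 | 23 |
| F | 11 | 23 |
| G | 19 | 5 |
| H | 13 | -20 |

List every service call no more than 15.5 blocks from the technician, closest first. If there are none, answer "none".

D, G

Distances from (15, -4):
A: |3| + |24| = 3 + 24 = 27 blocks
B: |-15| + |13| = 15 + 13 = 28 blocks
C: |-5| + |-29| = 5 + 29 = 34 blocks
D: |8| + |3| = 8 + 3 = 11 blocks
E: |3| + |27| = 3 + 27 = 30 blocks
F: |-4| + |27| = 4 + 27 = 31 blocks
G: |4| + |9| = 4 + 9 = 13 blocks
H: |-2| + |-16| = 2 + 16 = 18 blocks
Threshold 15.5 blocks: D (11 blocks), G (13 blocks) are within range.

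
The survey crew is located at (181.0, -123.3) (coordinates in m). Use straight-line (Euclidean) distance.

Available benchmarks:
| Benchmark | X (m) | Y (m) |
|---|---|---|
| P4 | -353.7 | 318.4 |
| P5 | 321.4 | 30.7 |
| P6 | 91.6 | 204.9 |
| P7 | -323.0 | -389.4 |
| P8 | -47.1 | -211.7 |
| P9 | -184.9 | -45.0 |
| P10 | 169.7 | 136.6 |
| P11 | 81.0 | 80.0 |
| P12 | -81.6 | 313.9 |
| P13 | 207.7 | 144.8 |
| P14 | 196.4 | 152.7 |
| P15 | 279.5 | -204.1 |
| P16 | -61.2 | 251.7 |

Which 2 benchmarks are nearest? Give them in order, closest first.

P15, P5

Distances from (181.0, -123.3):
P4: √((-534.7)² + (441.7)²) = √(285904.090 + 195098.890) = 693.5 m
P5: √((140.4)² + (154.0)²) = √(19712.160 + 23716.000) = 208.4 m
P6: √((-89.4)² + (328.2)²) = √(7992.360 + 107715.240) = 340.2 m
P7: √((-504.0)² + (-266.1)²) = √(254016.000 + 70809.210) = 569.9 m
P8: √((-228.1)² + (-88.4)²) = √(52029.610 + 7814.560) = 244.6 m
P9: √((-365.9)² + (78.3)²) = √(133882.810 + 6130.890) = 374.2 m
P10: √((-11.3)² + (259.9)²) = √(127.690 + 67548.010) = 260.1 m
P11: √((-100.0)² + (203.3)²) = √(10000.000 + 41330.890) = 226.6 m
P12: √((-262.6)² + (437.2)²) = √(68958.760 + 191143.840) = 510.0 m
P13: √((26.7)² + (268.1)²) = √(712.890 + 71877.610) = 269.4 m
P14: √((15.4)² + (276.0)²) = √(237.160 + 76176.000) = 276.4 m
P15: √((98.5)² + (-80.8)²) = √(9702.250 + 6528.640) = 127.4 m
P16: √((-242.2)² + (375.0)²) = √(58660.840 + 140625.000) = 446.4 m
Sorted: P15 (127.4 m) < P5 (208.4 m) < P11 (226.6 m) < P8 (244.6 m) < …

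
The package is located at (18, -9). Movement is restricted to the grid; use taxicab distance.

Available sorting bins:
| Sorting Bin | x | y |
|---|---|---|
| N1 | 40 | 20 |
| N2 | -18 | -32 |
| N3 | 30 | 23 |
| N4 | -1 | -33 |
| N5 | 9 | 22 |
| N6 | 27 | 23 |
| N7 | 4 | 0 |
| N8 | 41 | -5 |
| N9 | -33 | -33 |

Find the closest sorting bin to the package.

N7

Distances from (18, -9):
N1: 51
N2: 59
N3: 44
N4: 43
N5: 40
N6: 41
N7: 23
N8: 27
N9: 75
Minimum: N7 at 23.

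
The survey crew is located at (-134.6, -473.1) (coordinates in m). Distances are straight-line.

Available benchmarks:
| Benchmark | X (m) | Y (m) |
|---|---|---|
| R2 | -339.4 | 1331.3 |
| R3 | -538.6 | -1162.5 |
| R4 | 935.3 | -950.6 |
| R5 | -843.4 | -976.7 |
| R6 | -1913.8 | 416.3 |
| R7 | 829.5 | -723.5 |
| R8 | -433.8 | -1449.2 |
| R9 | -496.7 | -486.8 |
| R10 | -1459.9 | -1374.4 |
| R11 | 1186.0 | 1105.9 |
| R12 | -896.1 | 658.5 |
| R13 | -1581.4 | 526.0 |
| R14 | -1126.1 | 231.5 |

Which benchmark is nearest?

R9

Distances from (-134.6, -473.1):
R2: √((-204.8)² + (1804.4)²) = √(41943.040 + 3255859.360) = 1816.0 m
R3: √((-404.0)² + (-689.4)²) = √(163216.000 + 475272.360) = 799.1 m
R4: √((1069.9)² + (-477.5)²) = √(1144686.010 + 228006.250) = 1171.6 m
R5: √((-708.8)² + (-503.6)²) = √(502397.440 + 253612.960) = 869.5 m
R6: √((-1779.2)² + (889.4)²) = √(3165552.640 + 791032.360) = 1989.1 m
R7: √((964.1)² + (-250.4)²) = √(929488.810 + 62700.160) = 996.1 m
R8: √((-299.2)² + (-976.1)²) = √(89520.640 + 952771.210) = 1020.9 m
R9: √((-362.1)² + (-13.7)²) = √(131116.410 + 187.690) = 362.4 m
R10: √((-1325.3)² + (-901.3)²) = √(1756420.090 + 812341.690) = 1602.7 m
R11: √((1320.6)² + (1579.0)²) = √(1743984.360 + 2493241.000) = 2058.5 m
R12: √((-761.5)² + (1131.6)²) = √(579882.250 + 1280518.560) = 1364.0 m
R13: √((-1446.8)² + (999.1)²) = √(2093230.240 + 998200.810) = 1758.2 m
R14: √((-991.5)² + (704.6)²) = √(983072.250 + 496461.160) = 1216.4 m
Minimum: R9 at 362.4 m.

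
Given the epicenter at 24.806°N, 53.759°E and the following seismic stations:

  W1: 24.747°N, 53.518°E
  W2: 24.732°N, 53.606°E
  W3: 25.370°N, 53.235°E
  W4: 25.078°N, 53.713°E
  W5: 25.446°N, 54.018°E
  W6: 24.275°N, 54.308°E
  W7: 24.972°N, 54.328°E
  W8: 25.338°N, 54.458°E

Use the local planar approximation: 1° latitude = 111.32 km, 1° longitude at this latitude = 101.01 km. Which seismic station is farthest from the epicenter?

Distances from 24.806°N, 53.759°E:
W1: 25.214 km
W2: 17.513 km
W3: 82.118 km
W4: 30.633 km
W5: 75.896 km
W6: 81.051 km
W7: 60.372 km
W8: 92.155 km
Maximum: W8 at 92.155 km.

W8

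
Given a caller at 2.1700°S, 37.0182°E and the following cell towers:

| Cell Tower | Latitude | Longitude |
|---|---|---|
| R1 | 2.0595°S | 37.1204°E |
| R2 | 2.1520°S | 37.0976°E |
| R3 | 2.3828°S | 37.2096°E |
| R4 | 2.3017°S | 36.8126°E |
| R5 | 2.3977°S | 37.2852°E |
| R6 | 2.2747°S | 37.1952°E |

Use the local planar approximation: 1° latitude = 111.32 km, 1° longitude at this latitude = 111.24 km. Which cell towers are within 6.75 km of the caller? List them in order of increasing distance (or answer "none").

Distances from 2.1700°S, 37.0182°E:
R1: 16.7499 km
R2: 9.0569 km
R3: 31.8510 km
R4: 27.1665 km
R5: 39.0468 km
R6: 22.8805 km
Threshold 6.75 km: none within range.

none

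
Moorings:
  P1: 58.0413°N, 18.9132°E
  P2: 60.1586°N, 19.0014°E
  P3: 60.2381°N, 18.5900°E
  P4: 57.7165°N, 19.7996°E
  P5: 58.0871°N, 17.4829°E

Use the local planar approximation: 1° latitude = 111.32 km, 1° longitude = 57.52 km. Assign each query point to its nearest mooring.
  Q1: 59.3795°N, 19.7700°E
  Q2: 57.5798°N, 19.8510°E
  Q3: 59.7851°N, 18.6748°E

Q1→P2; Q2→P4; Q3→P2

Q1 at 59.3795°N, 19.7700°E:
  P1: 156.9090 km
  P2: 97.3473 km
  P3: 117.2273 km
  P4: 185.1330 km
  P5: 194.9488 km
  → nearest: P2 (97.3473 km)
Q2 at 57.5798°N, 19.8510°E:
  P1: 74.4921 km
  P2: 291.2019 km
  P3: 304.6815 km
  P4: 15.5020 km
  P5: 147.4557 km
  → nearest: P4 (15.5020 km)
Q3 at 59.7851°N, 18.6748°E:
  P1: 194.6036 km
  P2: 45.6251 km
  P3: 50.6633 km
  P4: 239.1928 km
  P5: 201.0704 km
  → nearest: P2 (45.6251 km)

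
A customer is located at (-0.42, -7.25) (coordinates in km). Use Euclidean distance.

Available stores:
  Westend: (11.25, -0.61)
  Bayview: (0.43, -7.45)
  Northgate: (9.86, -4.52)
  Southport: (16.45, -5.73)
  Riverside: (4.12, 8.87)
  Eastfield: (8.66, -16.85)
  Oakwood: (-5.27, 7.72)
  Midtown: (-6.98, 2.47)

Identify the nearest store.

Bayview

Distances from (-0.42, -7.25):
Westend: √((11.67)² + (6.64)²) = √(136.1889 + 44.0896) = 13.43 km
Bayview: √((0.85)² + (-0.20)²) = √(0.7225 + 0.0400) = 0.87 km
Northgate: √((10.28)² + (2.73)²) = √(105.6784 + 7.4529) = 10.64 km
Southport: √((16.87)² + (1.52)²) = √(284.5969 + 2.3104) = 16.94 km
Riverside: √((4.54)² + (16.12)²) = √(20.6116 + 259.8544) = 16.75 km
Eastfield: √((9.08)² + (-9.60)²) = √(82.4464 + 92.1600) = 13.21 km
Oakwood: √((-4.85)² + (14.97)²) = √(23.5225 + 224.1009) = 15.74 km
Midtown: √((-6.56)² + (9.72)²) = √(43.0336 + 94.4784) = 11.73 km
Minimum: Bayview at 0.87 km.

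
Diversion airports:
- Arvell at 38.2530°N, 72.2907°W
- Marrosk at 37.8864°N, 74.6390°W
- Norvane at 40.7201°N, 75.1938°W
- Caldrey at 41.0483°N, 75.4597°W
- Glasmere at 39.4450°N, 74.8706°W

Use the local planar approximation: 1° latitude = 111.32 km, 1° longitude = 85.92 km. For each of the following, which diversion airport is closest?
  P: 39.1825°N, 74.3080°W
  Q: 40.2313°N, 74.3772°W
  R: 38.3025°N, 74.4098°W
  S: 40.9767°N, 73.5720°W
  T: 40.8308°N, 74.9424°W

P at 39.1825°N, 74.3080°W:
  Arvell: √((-0.9295·111.32)² + (2.0173·85.92)²) = √(10706.442367 + 30042.046483) = 201.8625 km
  Marrosk: √((-1.2961·111.32)² + (-0.3310·85.92)²) = √(20817.252817 + 808.806298) = 147.0580 km
  Norvane: √((1.5376·111.32)² + (-0.8858·85.92)²) = √(29297.673578 + 5792.417922) = 187.3235 km
  Caldrey: √((1.8658·111.32)² + (-1.1517·85.92)²) = √(43139.645583 + 9791.906782) = 230.0686 km
  Glasmere: √((0.2625·111.32)² + (-0.5626·85.92)²) = √(853.896062 + 2336.619477) = 56.4846 km
  → nearest: Glasmere (56.4846 km)
Q at 40.2313°N, 74.3772°W:
  Arvell: √((-1.9783·111.32)² + (2.0865·85.92)²) = √(48498.766976 + 32138.478668) = 283.9670 km
  Marrosk: √((-2.3449·111.32)² + (-0.2618·85.92)²) = √(68138.889070 + 505.973558) = 262.0016 km
  Norvane: √((0.4888·111.32)² + (-0.8166·85.92)²) = √(2960.798075 + 4922.744412) = 88.7893 km
  Caldrey: √((0.8170·111.32)² + (-1.0825·85.92)²) = √(8271.618738 + 8650.562471) = 130.0853 km
  Glasmere: √((-0.7863·111.32)² + (-0.4934·85.92)²) = √(7661.661256 + 1797.160344) = 97.2565 km
  → nearest: Norvane (88.7893 km)
R at 38.3025°N, 74.4098°W:
  Arvell: √((-0.0495·111.32)² + (2.1191·85.92)²) = √(30.363847 + 33150.603548) = 182.1564 km
  Marrosk: √((-0.4161·111.32)² + (-0.2292·85.92)²) = √(2145.565745 + 387.808893) = 50.3326 km
  Norvane: √((2.4176·111.32)² + (-0.7840·85.92)²) = √(72429.467004 + 4537.542043) = 277.4293 km
  Caldrey: √((2.7458·111.32)² + (-1.0499·85.92)²) = √(93429.537008 + 8137.376458) = 318.6956 km
  Glasmere: √((1.1425·111.32)² + (-0.4608·85.92)²) = √(16175.540926 + 1567.521396) = 133.2031 km
  → nearest: Marrosk (50.3326 km)
S at 40.9767°N, 73.5720°W:
  Arvell: √((-2.7237·111.32)² + (1.2813·85.92)²) = √(91931.625023 + 12119.653094) = 322.5698 km
  Marrosk: √((-3.0903·111.32)² + (-1.0670·85.92)²) = √(118344.390997 + 8404.606322) = 356.0183 km
  Norvane: √((-0.2566·111.32)² + (-1.6218·85.92)²) = √(815.942772 + 19417.044632) = 142.2427 km
  Caldrey: √((0.0716·111.32)² + (-1.8877·85.92)²) = √(63.529062 + 26305.980167) = 162.3869 km
  Glasmere: √((-1.5317·111.32)² + (-1.2986·85.92)²) = √(29073.265882 + 12449.139508) = 203.7705 km
  → nearest: Norvane (142.2427 km)
T at 40.8308°N, 74.9424°W:
  Arvell: √((-2.5778·111.32)² + (2.6517·85.92)²) = √(82346.441049 + 51908.360719) = 366.4080 km
  Marrosk: √((-2.9444·111.32)² + (0.3034·85.92)²) = √(107433.571469 + 679.547297) = 328.8056 km
  Norvane: √((-0.1107·111.32)² + (-0.2514·85.92)²) = √(151.859385 + 466.572442) = 24.8683 km
  Caldrey: √((0.2175·111.32)² + (-0.5173·85.92)²) = √(586.225786 + 1975.483895) = 50.6133 km
  Glasmere: √((-1.3858·111.32)² + (0.0718·85.92)²) = √(23798.386274 + 38.057252) = 154.3906 km
  → nearest: Norvane (24.8683 km)

P→Glasmere; Q→Norvane; R→Marrosk; S→Norvane; T→Norvane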